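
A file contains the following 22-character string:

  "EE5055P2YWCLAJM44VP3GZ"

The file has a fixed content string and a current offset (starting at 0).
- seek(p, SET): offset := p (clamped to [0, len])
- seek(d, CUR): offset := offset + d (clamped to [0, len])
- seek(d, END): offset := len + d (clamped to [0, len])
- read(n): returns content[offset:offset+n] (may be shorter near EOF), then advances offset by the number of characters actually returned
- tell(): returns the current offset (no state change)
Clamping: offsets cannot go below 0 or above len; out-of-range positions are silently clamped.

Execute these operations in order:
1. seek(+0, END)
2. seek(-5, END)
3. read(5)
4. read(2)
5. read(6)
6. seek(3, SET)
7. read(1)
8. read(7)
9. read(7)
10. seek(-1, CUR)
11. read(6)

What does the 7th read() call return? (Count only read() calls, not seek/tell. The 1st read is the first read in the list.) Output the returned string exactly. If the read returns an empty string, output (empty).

Answer: VP3GZ

Derivation:
After 1 (seek(+0, END)): offset=22
After 2 (seek(-5, END)): offset=17
After 3 (read(5)): returned 'VP3GZ', offset=22
After 4 (read(2)): returned '', offset=22
After 5 (read(6)): returned '', offset=22
After 6 (seek(3, SET)): offset=3
After 7 (read(1)): returned '0', offset=4
After 8 (read(7)): returned '55P2YWC', offset=11
After 9 (read(7)): returned 'LAJM44V', offset=18
After 10 (seek(-1, CUR)): offset=17
After 11 (read(6)): returned 'VP3GZ', offset=22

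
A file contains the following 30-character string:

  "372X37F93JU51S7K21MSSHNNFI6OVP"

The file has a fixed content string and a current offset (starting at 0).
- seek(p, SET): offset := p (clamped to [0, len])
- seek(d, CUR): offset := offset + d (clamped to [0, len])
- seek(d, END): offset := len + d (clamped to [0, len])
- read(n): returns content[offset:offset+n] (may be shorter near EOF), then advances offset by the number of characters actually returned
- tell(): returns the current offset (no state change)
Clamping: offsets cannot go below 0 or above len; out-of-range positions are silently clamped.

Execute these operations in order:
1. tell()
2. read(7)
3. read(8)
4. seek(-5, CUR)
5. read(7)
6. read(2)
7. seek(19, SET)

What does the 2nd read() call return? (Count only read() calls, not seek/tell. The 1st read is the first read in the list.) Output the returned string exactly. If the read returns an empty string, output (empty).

After 1 (tell()): offset=0
After 2 (read(7)): returned '372X37F', offset=7
After 3 (read(8)): returned '93JU51S7', offset=15
After 4 (seek(-5, CUR)): offset=10
After 5 (read(7)): returned 'U51S7K2', offset=17
After 6 (read(2)): returned '1M', offset=19
After 7 (seek(19, SET)): offset=19

Answer: 93JU51S7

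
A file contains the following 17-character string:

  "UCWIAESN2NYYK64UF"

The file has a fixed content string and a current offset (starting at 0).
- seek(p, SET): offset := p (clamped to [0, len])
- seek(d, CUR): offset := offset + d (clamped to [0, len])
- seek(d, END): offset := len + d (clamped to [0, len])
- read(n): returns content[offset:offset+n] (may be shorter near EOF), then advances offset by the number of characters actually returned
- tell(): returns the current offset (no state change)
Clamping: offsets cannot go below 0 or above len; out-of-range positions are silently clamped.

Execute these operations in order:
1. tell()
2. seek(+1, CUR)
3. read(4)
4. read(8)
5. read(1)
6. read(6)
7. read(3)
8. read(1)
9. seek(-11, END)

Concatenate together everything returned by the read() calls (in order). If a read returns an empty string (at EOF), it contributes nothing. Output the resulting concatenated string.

After 1 (tell()): offset=0
After 2 (seek(+1, CUR)): offset=1
After 3 (read(4)): returned 'CWIA', offset=5
After 4 (read(8)): returned 'ESN2NYYK', offset=13
After 5 (read(1)): returned '6', offset=14
After 6 (read(6)): returned '4UF', offset=17
After 7 (read(3)): returned '', offset=17
After 8 (read(1)): returned '', offset=17
After 9 (seek(-11, END)): offset=6

Answer: CWIAESN2NYYK64UF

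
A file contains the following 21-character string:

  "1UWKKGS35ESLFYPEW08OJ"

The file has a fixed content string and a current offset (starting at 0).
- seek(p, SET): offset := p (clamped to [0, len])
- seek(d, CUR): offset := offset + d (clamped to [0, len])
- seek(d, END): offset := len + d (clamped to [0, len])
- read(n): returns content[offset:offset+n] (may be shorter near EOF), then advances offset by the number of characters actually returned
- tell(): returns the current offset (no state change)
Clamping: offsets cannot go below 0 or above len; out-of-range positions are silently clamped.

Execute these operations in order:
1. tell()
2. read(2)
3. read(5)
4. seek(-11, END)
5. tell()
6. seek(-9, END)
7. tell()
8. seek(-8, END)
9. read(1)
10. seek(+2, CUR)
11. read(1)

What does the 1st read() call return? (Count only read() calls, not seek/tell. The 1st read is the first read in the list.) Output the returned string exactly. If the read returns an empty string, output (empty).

Answer: 1U

Derivation:
After 1 (tell()): offset=0
After 2 (read(2)): returned '1U', offset=2
After 3 (read(5)): returned 'WKKGS', offset=7
After 4 (seek(-11, END)): offset=10
After 5 (tell()): offset=10
After 6 (seek(-9, END)): offset=12
After 7 (tell()): offset=12
After 8 (seek(-8, END)): offset=13
After 9 (read(1)): returned 'Y', offset=14
After 10 (seek(+2, CUR)): offset=16
After 11 (read(1)): returned 'W', offset=17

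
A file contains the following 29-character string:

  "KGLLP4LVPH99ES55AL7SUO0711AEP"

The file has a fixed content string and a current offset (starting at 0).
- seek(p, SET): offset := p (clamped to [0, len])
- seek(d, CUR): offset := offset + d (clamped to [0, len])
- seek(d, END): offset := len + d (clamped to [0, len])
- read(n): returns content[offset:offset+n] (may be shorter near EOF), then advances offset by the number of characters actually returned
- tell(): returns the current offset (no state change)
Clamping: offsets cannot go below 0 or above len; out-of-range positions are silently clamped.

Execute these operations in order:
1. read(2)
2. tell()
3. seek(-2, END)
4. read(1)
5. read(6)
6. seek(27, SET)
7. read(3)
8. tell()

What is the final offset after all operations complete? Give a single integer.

After 1 (read(2)): returned 'KG', offset=2
After 2 (tell()): offset=2
After 3 (seek(-2, END)): offset=27
After 4 (read(1)): returned 'E', offset=28
After 5 (read(6)): returned 'P', offset=29
After 6 (seek(27, SET)): offset=27
After 7 (read(3)): returned 'EP', offset=29
After 8 (tell()): offset=29

Answer: 29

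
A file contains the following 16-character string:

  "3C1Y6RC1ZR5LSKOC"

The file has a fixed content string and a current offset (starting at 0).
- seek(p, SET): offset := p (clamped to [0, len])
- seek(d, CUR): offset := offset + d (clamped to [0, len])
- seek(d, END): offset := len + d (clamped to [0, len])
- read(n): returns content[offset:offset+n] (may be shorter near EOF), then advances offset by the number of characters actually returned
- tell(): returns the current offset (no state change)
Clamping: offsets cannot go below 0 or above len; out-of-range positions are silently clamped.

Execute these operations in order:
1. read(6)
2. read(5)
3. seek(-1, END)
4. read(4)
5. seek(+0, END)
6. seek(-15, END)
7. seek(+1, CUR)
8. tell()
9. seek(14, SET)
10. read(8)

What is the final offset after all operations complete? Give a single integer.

Answer: 16

Derivation:
After 1 (read(6)): returned '3C1Y6R', offset=6
After 2 (read(5)): returned 'C1ZR5', offset=11
After 3 (seek(-1, END)): offset=15
After 4 (read(4)): returned 'C', offset=16
After 5 (seek(+0, END)): offset=16
After 6 (seek(-15, END)): offset=1
After 7 (seek(+1, CUR)): offset=2
After 8 (tell()): offset=2
After 9 (seek(14, SET)): offset=14
After 10 (read(8)): returned 'OC', offset=16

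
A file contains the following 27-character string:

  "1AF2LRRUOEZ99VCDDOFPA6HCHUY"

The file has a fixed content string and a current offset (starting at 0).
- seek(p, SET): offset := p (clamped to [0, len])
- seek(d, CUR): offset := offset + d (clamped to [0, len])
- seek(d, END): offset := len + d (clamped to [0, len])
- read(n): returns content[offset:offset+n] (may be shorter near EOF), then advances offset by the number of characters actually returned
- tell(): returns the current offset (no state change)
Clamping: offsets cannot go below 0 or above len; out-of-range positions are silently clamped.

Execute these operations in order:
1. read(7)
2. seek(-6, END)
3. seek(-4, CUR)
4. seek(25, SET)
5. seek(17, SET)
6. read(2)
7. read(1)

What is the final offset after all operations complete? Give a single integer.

After 1 (read(7)): returned '1AF2LRR', offset=7
After 2 (seek(-6, END)): offset=21
After 3 (seek(-4, CUR)): offset=17
After 4 (seek(25, SET)): offset=25
After 5 (seek(17, SET)): offset=17
After 6 (read(2)): returned 'OF', offset=19
After 7 (read(1)): returned 'P', offset=20

Answer: 20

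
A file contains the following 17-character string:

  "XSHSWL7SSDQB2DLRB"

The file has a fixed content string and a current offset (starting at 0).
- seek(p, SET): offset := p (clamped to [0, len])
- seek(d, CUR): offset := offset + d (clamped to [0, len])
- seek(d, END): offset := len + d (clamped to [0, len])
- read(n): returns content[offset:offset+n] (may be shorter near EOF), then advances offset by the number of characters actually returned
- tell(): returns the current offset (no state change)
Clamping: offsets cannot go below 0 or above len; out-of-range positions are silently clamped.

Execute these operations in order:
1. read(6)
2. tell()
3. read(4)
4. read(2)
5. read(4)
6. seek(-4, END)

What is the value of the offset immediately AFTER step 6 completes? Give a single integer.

Answer: 13

Derivation:
After 1 (read(6)): returned 'XSHSWL', offset=6
After 2 (tell()): offset=6
After 3 (read(4)): returned '7SSD', offset=10
After 4 (read(2)): returned 'QB', offset=12
After 5 (read(4)): returned '2DLR', offset=16
After 6 (seek(-4, END)): offset=13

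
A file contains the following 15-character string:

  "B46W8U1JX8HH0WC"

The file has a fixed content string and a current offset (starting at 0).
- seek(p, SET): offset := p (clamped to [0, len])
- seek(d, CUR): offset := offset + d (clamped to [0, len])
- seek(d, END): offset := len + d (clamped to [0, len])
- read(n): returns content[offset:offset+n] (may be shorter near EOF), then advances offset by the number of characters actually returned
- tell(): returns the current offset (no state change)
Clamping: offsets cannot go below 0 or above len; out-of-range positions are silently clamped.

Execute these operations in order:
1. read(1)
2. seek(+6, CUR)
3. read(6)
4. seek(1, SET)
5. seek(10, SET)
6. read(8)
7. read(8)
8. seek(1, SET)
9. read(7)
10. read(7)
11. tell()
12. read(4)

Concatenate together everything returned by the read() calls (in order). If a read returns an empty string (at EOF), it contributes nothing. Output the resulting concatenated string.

After 1 (read(1)): returned 'B', offset=1
After 2 (seek(+6, CUR)): offset=7
After 3 (read(6)): returned 'JX8HH0', offset=13
After 4 (seek(1, SET)): offset=1
After 5 (seek(10, SET)): offset=10
After 6 (read(8)): returned 'HH0WC', offset=15
After 7 (read(8)): returned '', offset=15
After 8 (seek(1, SET)): offset=1
After 9 (read(7)): returned '46W8U1J', offset=8
After 10 (read(7)): returned 'X8HH0WC', offset=15
After 11 (tell()): offset=15
After 12 (read(4)): returned '', offset=15

Answer: BJX8HH0HH0WC46W8U1JX8HH0WC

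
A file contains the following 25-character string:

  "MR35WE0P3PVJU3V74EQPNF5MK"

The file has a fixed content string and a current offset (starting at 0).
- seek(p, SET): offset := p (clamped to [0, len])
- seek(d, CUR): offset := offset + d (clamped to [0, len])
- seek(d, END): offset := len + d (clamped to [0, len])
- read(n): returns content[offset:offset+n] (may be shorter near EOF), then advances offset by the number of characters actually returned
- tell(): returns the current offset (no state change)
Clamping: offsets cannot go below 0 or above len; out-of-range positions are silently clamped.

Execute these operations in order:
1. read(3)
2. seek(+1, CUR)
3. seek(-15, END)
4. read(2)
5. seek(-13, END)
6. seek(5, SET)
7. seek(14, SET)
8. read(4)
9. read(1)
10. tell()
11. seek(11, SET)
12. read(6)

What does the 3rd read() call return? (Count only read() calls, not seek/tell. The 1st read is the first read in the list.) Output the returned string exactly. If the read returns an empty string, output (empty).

Answer: V74E

Derivation:
After 1 (read(3)): returned 'MR3', offset=3
After 2 (seek(+1, CUR)): offset=4
After 3 (seek(-15, END)): offset=10
After 4 (read(2)): returned 'VJ', offset=12
After 5 (seek(-13, END)): offset=12
After 6 (seek(5, SET)): offset=5
After 7 (seek(14, SET)): offset=14
After 8 (read(4)): returned 'V74E', offset=18
After 9 (read(1)): returned 'Q', offset=19
After 10 (tell()): offset=19
After 11 (seek(11, SET)): offset=11
After 12 (read(6)): returned 'JU3V74', offset=17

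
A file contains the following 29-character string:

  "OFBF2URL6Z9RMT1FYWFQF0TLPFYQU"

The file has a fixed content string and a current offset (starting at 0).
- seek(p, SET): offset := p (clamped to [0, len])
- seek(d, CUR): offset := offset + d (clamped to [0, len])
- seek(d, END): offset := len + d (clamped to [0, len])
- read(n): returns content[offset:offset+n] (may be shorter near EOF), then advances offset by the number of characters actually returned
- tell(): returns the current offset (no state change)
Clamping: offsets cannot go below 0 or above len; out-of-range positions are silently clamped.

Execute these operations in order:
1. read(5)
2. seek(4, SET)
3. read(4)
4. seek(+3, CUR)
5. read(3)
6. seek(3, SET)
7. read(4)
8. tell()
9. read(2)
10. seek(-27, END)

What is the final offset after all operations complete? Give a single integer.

Answer: 2

Derivation:
After 1 (read(5)): returned 'OFBF2', offset=5
After 2 (seek(4, SET)): offset=4
After 3 (read(4)): returned '2URL', offset=8
After 4 (seek(+3, CUR)): offset=11
After 5 (read(3)): returned 'RMT', offset=14
After 6 (seek(3, SET)): offset=3
After 7 (read(4)): returned 'F2UR', offset=7
After 8 (tell()): offset=7
After 9 (read(2)): returned 'L6', offset=9
After 10 (seek(-27, END)): offset=2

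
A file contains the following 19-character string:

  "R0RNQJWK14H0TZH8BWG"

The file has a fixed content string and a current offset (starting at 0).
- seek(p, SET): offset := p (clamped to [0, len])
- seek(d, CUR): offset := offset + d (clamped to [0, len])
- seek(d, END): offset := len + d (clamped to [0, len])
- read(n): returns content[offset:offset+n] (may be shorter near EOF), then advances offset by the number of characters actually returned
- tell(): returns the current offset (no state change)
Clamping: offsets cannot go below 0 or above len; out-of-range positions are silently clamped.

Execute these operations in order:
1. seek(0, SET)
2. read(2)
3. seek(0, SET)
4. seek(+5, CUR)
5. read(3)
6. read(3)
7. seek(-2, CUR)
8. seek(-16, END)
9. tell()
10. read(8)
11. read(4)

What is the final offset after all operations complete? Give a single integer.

Answer: 15

Derivation:
After 1 (seek(0, SET)): offset=0
After 2 (read(2)): returned 'R0', offset=2
After 3 (seek(0, SET)): offset=0
After 4 (seek(+5, CUR)): offset=5
After 5 (read(3)): returned 'JWK', offset=8
After 6 (read(3)): returned '14H', offset=11
After 7 (seek(-2, CUR)): offset=9
After 8 (seek(-16, END)): offset=3
After 9 (tell()): offset=3
After 10 (read(8)): returned 'NQJWK14H', offset=11
After 11 (read(4)): returned '0TZH', offset=15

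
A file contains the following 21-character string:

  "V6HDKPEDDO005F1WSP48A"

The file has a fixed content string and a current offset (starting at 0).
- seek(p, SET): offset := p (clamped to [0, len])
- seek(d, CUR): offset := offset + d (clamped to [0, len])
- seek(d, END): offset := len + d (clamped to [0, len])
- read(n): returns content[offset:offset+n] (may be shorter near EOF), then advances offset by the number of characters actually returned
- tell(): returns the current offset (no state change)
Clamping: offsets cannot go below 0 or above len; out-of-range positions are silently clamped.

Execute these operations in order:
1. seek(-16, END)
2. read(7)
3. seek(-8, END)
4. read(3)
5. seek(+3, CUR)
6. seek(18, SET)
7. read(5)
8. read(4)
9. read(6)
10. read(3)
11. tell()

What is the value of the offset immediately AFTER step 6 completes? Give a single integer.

Answer: 18

Derivation:
After 1 (seek(-16, END)): offset=5
After 2 (read(7)): returned 'PEDDO00', offset=12
After 3 (seek(-8, END)): offset=13
After 4 (read(3)): returned 'F1W', offset=16
After 5 (seek(+3, CUR)): offset=19
After 6 (seek(18, SET)): offset=18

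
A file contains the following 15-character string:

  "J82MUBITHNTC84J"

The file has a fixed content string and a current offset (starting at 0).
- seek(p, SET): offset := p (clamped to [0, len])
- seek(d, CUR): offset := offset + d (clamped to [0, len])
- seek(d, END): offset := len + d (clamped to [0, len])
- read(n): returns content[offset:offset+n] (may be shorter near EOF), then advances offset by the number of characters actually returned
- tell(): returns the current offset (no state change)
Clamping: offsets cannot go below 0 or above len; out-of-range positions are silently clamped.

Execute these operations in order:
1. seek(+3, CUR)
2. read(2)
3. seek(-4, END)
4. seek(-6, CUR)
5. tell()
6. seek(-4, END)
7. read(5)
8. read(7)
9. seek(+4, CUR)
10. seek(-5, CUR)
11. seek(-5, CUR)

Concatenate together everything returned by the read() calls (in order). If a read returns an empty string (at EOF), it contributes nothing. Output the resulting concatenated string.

Answer: MUC84J

Derivation:
After 1 (seek(+3, CUR)): offset=3
After 2 (read(2)): returned 'MU', offset=5
After 3 (seek(-4, END)): offset=11
After 4 (seek(-6, CUR)): offset=5
After 5 (tell()): offset=5
After 6 (seek(-4, END)): offset=11
After 7 (read(5)): returned 'C84J', offset=15
After 8 (read(7)): returned '', offset=15
After 9 (seek(+4, CUR)): offset=15
After 10 (seek(-5, CUR)): offset=10
After 11 (seek(-5, CUR)): offset=5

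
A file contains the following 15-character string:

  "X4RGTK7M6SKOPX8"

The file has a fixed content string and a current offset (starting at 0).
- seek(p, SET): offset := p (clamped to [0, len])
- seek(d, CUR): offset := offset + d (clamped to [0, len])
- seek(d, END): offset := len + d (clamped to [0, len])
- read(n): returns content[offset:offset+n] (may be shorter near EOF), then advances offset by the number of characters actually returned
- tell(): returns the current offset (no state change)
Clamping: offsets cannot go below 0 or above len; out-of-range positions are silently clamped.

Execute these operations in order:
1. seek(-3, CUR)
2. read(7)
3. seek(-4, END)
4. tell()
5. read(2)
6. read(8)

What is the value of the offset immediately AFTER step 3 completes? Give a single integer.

After 1 (seek(-3, CUR)): offset=0
After 2 (read(7)): returned 'X4RGTK7', offset=7
After 3 (seek(-4, END)): offset=11

Answer: 11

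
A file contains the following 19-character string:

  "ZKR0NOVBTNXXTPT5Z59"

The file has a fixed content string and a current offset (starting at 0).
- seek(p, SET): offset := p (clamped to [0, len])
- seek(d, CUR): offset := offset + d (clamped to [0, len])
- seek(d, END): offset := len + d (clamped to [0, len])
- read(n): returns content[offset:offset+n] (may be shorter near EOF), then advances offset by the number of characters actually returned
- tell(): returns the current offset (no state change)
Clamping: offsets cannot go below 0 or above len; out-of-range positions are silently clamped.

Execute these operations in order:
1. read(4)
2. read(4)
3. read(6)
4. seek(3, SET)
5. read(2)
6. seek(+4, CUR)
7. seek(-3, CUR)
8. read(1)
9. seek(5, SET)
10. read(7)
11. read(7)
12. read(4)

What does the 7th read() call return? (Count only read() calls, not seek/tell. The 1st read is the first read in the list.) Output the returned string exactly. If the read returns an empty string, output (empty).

Answer: TPT5Z59

Derivation:
After 1 (read(4)): returned 'ZKR0', offset=4
After 2 (read(4)): returned 'NOVB', offset=8
After 3 (read(6)): returned 'TNXXTP', offset=14
After 4 (seek(3, SET)): offset=3
After 5 (read(2)): returned '0N', offset=5
After 6 (seek(+4, CUR)): offset=9
After 7 (seek(-3, CUR)): offset=6
After 8 (read(1)): returned 'V', offset=7
After 9 (seek(5, SET)): offset=5
After 10 (read(7)): returned 'OVBTNXX', offset=12
After 11 (read(7)): returned 'TPT5Z59', offset=19
After 12 (read(4)): returned '', offset=19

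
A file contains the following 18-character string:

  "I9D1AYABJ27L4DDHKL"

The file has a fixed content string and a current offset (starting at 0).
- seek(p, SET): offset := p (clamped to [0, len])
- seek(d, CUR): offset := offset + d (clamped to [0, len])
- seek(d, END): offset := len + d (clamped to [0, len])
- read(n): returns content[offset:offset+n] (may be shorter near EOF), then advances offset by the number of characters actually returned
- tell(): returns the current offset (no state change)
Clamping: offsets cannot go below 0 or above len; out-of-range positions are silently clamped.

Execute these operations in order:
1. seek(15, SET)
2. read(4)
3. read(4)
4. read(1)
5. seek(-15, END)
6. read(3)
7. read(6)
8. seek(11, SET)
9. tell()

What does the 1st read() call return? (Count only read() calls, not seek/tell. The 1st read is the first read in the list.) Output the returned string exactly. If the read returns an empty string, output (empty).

After 1 (seek(15, SET)): offset=15
After 2 (read(4)): returned 'HKL', offset=18
After 3 (read(4)): returned '', offset=18
After 4 (read(1)): returned '', offset=18
After 5 (seek(-15, END)): offset=3
After 6 (read(3)): returned '1AY', offset=6
After 7 (read(6)): returned 'ABJ27L', offset=12
After 8 (seek(11, SET)): offset=11
After 9 (tell()): offset=11

Answer: HKL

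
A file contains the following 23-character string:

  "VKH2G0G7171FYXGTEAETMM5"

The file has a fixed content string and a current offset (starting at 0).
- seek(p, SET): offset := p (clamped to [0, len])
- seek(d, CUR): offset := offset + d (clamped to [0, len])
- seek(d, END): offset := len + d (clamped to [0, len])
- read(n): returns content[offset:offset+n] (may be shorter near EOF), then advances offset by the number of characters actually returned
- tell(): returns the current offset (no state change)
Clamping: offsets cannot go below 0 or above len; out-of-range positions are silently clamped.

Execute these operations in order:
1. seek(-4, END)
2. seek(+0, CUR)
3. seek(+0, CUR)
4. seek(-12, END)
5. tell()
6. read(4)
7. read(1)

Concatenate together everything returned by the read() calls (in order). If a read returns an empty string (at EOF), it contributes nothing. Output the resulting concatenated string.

After 1 (seek(-4, END)): offset=19
After 2 (seek(+0, CUR)): offset=19
After 3 (seek(+0, CUR)): offset=19
After 4 (seek(-12, END)): offset=11
After 5 (tell()): offset=11
After 6 (read(4)): returned 'FYXG', offset=15
After 7 (read(1)): returned 'T', offset=16

Answer: FYXGT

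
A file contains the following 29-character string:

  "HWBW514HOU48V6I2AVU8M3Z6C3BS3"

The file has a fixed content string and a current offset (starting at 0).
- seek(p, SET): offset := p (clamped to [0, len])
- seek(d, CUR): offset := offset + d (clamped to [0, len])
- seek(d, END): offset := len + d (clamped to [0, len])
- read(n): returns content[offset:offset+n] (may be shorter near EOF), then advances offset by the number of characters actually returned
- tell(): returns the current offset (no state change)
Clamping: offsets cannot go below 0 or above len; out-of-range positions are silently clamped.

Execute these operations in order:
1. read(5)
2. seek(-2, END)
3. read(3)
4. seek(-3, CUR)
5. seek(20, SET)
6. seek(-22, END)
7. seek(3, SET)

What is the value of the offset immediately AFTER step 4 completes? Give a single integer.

After 1 (read(5)): returned 'HWBW5', offset=5
After 2 (seek(-2, END)): offset=27
After 3 (read(3)): returned 'S3', offset=29
After 4 (seek(-3, CUR)): offset=26

Answer: 26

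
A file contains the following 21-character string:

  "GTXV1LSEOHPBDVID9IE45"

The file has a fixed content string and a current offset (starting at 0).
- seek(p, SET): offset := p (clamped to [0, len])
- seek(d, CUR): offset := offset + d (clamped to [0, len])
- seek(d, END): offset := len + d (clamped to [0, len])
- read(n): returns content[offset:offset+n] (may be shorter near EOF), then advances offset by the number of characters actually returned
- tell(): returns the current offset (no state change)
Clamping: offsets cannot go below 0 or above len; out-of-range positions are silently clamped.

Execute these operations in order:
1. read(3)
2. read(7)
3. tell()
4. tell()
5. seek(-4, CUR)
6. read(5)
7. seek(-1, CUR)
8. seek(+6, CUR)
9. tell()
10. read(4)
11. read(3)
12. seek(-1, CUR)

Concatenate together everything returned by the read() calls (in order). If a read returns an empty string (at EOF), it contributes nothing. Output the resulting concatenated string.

After 1 (read(3)): returned 'GTX', offset=3
After 2 (read(7)): returned 'V1LSEOH', offset=10
After 3 (tell()): offset=10
After 4 (tell()): offset=10
After 5 (seek(-4, CUR)): offset=6
After 6 (read(5)): returned 'SEOHP', offset=11
After 7 (seek(-1, CUR)): offset=10
After 8 (seek(+6, CUR)): offset=16
After 9 (tell()): offset=16
After 10 (read(4)): returned '9IE4', offset=20
After 11 (read(3)): returned '5', offset=21
After 12 (seek(-1, CUR)): offset=20

Answer: GTXV1LSEOHSEOHP9IE45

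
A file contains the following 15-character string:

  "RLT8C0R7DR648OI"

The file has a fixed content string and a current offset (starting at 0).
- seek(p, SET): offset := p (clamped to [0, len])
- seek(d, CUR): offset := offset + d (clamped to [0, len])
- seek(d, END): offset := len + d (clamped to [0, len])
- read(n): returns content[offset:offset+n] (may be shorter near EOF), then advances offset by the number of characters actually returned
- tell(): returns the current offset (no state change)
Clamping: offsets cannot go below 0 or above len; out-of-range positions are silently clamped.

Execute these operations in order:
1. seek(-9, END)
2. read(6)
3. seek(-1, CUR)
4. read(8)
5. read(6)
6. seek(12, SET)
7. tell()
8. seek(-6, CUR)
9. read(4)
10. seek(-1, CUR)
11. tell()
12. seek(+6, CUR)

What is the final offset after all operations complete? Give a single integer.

After 1 (seek(-9, END)): offset=6
After 2 (read(6)): returned 'R7DR64', offset=12
After 3 (seek(-1, CUR)): offset=11
After 4 (read(8)): returned '48OI', offset=15
After 5 (read(6)): returned '', offset=15
After 6 (seek(12, SET)): offset=12
After 7 (tell()): offset=12
After 8 (seek(-6, CUR)): offset=6
After 9 (read(4)): returned 'R7DR', offset=10
After 10 (seek(-1, CUR)): offset=9
After 11 (tell()): offset=9
After 12 (seek(+6, CUR)): offset=15

Answer: 15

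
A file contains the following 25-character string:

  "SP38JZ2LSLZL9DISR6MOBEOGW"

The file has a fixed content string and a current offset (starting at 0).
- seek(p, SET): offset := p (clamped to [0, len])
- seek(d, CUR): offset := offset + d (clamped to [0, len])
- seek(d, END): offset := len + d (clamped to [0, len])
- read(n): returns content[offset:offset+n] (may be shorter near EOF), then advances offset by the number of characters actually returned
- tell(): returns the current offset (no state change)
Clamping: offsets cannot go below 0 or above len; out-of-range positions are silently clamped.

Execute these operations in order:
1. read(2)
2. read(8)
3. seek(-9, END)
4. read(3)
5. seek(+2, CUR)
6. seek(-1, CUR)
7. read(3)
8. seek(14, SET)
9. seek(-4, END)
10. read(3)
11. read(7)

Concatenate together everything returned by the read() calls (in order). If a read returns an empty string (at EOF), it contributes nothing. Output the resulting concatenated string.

After 1 (read(2)): returned 'SP', offset=2
After 2 (read(8)): returned '38JZ2LSL', offset=10
After 3 (seek(-9, END)): offset=16
After 4 (read(3)): returned 'R6M', offset=19
After 5 (seek(+2, CUR)): offset=21
After 6 (seek(-1, CUR)): offset=20
After 7 (read(3)): returned 'BEO', offset=23
After 8 (seek(14, SET)): offset=14
After 9 (seek(-4, END)): offset=21
After 10 (read(3)): returned 'EOG', offset=24
After 11 (read(7)): returned 'W', offset=25

Answer: SP38JZ2LSLR6MBEOEOGW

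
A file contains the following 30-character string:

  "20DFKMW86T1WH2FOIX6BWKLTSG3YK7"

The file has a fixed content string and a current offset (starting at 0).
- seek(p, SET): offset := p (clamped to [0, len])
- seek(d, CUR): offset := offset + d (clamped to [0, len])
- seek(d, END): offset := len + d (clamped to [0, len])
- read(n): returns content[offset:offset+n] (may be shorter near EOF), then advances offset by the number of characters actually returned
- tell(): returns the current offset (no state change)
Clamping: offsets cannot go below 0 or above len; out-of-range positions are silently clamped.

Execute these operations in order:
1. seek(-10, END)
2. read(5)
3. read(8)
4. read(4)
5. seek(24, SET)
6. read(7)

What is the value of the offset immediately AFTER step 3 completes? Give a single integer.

After 1 (seek(-10, END)): offset=20
After 2 (read(5)): returned 'WKLTS', offset=25
After 3 (read(8)): returned 'G3YK7', offset=30

Answer: 30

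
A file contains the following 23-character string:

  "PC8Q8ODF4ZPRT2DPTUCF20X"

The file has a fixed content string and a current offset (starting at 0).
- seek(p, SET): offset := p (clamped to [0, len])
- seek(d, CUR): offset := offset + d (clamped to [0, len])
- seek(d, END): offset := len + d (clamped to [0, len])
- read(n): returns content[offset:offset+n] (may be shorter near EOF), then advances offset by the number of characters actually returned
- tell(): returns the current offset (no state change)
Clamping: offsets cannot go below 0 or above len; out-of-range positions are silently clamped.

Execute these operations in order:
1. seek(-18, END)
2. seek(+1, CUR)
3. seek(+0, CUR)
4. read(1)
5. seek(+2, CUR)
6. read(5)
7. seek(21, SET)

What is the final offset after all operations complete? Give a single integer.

After 1 (seek(-18, END)): offset=5
After 2 (seek(+1, CUR)): offset=6
After 3 (seek(+0, CUR)): offset=6
After 4 (read(1)): returned 'D', offset=7
After 5 (seek(+2, CUR)): offset=9
After 6 (read(5)): returned 'ZPRT2', offset=14
After 7 (seek(21, SET)): offset=21

Answer: 21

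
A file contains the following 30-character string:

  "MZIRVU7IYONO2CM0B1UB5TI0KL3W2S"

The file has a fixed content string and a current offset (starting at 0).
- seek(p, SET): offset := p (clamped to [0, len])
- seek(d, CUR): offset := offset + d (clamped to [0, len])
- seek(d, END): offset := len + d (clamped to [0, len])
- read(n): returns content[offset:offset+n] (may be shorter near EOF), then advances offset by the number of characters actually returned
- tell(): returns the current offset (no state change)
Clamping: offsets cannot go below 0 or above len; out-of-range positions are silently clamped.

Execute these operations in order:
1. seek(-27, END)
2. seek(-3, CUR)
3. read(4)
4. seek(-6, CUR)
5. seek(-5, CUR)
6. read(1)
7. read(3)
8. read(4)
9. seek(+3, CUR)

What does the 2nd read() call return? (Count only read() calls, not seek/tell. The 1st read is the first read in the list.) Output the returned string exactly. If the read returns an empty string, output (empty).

After 1 (seek(-27, END)): offset=3
After 2 (seek(-3, CUR)): offset=0
After 3 (read(4)): returned 'MZIR', offset=4
After 4 (seek(-6, CUR)): offset=0
After 5 (seek(-5, CUR)): offset=0
After 6 (read(1)): returned 'M', offset=1
After 7 (read(3)): returned 'ZIR', offset=4
After 8 (read(4)): returned 'VU7I', offset=8
After 9 (seek(+3, CUR)): offset=11

Answer: M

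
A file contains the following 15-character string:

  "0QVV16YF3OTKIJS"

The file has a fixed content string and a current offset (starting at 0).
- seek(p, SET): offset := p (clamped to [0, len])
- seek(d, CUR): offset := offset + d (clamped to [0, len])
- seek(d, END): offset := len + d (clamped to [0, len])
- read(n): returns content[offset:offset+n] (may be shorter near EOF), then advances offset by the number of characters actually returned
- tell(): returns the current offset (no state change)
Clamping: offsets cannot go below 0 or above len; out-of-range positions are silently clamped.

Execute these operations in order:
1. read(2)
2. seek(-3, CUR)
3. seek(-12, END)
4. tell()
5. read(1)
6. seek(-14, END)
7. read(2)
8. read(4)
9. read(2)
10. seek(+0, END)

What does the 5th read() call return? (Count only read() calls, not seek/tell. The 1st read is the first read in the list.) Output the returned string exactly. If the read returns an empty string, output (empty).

After 1 (read(2)): returned '0Q', offset=2
After 2 (seek(-3, CUR)): offset=0
After 3 (seek(-12, END)): offset=3
After 4 (tell()): offset=3
After 5 (read(1)): returned 'V', offset=4
After 6 (seek(-14, END)): offset=1
After 7 (read(2)): returned 'QV', offset=3
After 8 (read(4)): returned 'V16Y', offset=7
After 9 (read(2)): returned 'F3', offset=9
After 10 (seek(+0, END)): offset=15

Answer: F3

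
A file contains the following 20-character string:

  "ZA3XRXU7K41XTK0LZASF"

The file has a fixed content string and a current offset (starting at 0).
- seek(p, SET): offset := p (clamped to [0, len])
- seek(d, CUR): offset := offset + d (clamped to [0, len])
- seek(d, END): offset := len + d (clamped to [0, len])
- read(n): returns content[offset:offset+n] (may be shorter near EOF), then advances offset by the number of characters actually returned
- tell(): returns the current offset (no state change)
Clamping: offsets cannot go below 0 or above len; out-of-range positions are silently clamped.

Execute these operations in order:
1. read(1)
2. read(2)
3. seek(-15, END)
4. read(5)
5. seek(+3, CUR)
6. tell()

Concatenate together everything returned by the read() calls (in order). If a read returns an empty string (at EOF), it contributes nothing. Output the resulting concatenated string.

After 1 (read(1)): returned 'Z', offset=1
After 2 (read(2)): returned 'A3', offset=3
After 3 (seek(-15, END)): offset=5
After 4 (read(5)): returned 'XU7K4', offset=10
After 5 (seek(+3, CUR)): offset=13
After 6 (tell()): offset=13

Answer: ZA3XU7K4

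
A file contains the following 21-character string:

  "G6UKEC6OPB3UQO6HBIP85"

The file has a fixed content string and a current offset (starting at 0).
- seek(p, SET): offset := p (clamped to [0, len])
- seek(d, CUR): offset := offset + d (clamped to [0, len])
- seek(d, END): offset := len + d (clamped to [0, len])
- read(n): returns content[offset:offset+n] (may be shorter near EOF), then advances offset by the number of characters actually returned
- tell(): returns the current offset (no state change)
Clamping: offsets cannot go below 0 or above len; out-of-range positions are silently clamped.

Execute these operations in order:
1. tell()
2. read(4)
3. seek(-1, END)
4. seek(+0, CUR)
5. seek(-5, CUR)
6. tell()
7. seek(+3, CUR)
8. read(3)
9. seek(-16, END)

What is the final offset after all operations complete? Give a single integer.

Answer: 5

Derivation:
After 1 (tell()): offset=0
After 2 (read(4)): returned 'G6UK', offset=4
After 3 (seek(-1, END)): offset=20
After 4 (seek(+0, CUR)): offset=20
After 5 (seek(-5, CUR)): offset=15
After 6 (tell()): offset=15
After 7 (seek(+3, CUR)): offset=18
After 8 (read(3)): returned 'P85', offset=21
After 9 (seek(-16, END)): offset=5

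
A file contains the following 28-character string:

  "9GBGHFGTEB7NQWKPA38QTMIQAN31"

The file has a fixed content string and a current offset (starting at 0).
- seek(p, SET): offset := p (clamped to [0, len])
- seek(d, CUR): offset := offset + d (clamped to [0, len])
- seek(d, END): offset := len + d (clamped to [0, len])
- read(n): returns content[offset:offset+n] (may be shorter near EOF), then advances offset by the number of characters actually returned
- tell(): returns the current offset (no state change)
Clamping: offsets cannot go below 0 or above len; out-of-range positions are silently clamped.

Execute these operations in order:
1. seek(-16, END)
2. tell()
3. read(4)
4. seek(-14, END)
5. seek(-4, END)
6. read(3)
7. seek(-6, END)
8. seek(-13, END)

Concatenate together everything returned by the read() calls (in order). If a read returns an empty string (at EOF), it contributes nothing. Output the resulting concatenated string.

Answer: QWKPAN3

Derivation:
After 1 (seek(-16, END)): offset=12
After 2 (tell()): offset=12
After 3 (read(4)): returned 'QWKP', offset=16
After 4 (seek(-14, END)): offset=14
After 5 (seek(-4, END)): offset=24
After 6 (read(3)): returned 'AN3', offset=27
After 7 (seek(-6, END)): offset=22
After 8 (seek(-13, END)): offset=15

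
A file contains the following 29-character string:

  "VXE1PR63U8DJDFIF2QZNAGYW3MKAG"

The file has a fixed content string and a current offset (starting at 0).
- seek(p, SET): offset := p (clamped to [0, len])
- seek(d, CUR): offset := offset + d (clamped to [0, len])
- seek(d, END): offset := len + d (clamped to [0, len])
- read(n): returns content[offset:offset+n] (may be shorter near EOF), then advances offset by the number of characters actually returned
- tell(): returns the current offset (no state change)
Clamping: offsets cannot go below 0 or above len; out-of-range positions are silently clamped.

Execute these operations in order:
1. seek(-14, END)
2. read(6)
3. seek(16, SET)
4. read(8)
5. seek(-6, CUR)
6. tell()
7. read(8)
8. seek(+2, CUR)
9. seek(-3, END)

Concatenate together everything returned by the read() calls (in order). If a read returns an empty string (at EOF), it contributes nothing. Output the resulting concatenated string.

After 1 (seek(-14, END)): offset=15
After 2 (read(6)): returned 'F2QZNA', offset=21
After 3 (seek(16, SET)): offset=16
After 4 (read(8)): returned '2QZNAGYW', offset=24
After 5 (seek(-6, CUR)): offset=18
After 6 (tell()): offset=18
After 7 (read(8)): returned 'ZNAGYW3M', offset=26
After 8 (seek(+2, CUR)): offset=28
After 9 (seek(-3, END)): offset=26

Answer: F2QZNA2QZNAGYWZNAGYW3M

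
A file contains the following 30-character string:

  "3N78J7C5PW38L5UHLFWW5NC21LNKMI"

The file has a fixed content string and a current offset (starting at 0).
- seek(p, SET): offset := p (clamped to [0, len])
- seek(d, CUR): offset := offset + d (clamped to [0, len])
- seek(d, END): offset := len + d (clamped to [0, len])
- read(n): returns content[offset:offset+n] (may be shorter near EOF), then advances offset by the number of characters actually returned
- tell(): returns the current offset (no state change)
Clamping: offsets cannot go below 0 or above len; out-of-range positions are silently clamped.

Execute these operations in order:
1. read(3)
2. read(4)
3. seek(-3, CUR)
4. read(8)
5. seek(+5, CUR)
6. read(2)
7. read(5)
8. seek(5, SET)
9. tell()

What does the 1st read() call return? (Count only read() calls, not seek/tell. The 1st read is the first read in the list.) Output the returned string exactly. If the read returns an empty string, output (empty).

Answer: 3N7

Derivation:
After 1 (read(3)): returned '3N7', offset=3
After 2 (read(4)): returned '8J7C', offset=7
After 3 (seek(-3, CUR)): offset=4
After 4 (read(8)): returned 'J7C5PW38', offset=12
After 5 (seek(+5, CUR)): offset=17
After 6 (read(2)): returned 'FW', offset=19
After 7 (read(5)): returned 'W5NC2', offset=24
After 8 (seek(5, SET)): offset=5
After 9 (tell()): offset=5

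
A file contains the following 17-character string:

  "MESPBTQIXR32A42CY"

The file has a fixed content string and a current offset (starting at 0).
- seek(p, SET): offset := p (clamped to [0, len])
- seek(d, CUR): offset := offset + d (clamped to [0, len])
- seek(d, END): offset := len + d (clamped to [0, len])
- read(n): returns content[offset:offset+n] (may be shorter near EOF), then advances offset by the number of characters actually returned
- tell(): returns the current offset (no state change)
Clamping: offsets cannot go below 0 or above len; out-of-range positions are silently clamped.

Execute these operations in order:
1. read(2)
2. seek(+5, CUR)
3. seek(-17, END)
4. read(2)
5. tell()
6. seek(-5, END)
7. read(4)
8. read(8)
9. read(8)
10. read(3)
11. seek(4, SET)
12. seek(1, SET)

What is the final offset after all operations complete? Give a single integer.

After 1 (read(2)): returned 'ME', offset=2
After 2 (seek(+5, CUR)): offset=7
After 3 (seek(-17, END)): offset=0
After 4 (read(2)): returned 'ME', offset=2
After 5 (tell()): offset=2
After 6 (seek(-5, END)): offset=12
After 7 (read(4)): returned 'A42C', offset=16
After 8 (read(8)): returned 'Y', offset=17
After 9 (read(8)): returned '', offset=17
After 10 (read(3)): returned '', offset=17
After 11 (seek(4, SET)): offset=4
After 12 (seek(1, SET)): offset=1

Answer: 1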